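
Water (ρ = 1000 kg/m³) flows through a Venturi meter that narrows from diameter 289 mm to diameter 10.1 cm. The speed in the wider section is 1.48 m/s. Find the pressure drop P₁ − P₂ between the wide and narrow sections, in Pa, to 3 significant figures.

72300 Pa

By continuity, v₂ = v₁·A₁/A₂ = 1.48·(656/80.1) = 12.1 m/s.
The pipe is horizontal, so Bernoulli reduces to P₁ + ½ρv₁² = P₂ + ½ρv₂².
P₁ − P₂ = ½·1000·(12.1² − 1.48²) = ½·1000·145 = 72300 Pa.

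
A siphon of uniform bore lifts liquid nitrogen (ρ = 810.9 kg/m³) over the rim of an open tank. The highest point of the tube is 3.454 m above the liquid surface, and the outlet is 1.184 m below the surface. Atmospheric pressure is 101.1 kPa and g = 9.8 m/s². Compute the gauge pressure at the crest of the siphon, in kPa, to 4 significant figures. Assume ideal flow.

-36.86 kPa

The outlet speed comes from Torricelli: v = √(2g·1.184) = 4.817 m/s.
The bore is uniform, so the speed at the crest is the same v. Bernoulli surface→crest: P_atm = P_top + ½ρv² + ρg·h_top.
P_top = 101100 − ½·810.9·4.817² − 810.9·9.8·3.454 = 64240 Pa. So P_gauge = P_top − P_atm = -36860 Pa.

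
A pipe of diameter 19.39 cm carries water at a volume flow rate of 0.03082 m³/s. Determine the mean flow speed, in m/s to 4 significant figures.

v ≈ 1.044 m/s

Q = 0.03082 m³/s = 0.03082 m³/s.
v = Q/A = 0.03082 / 0.02953 = 1.044 m/s.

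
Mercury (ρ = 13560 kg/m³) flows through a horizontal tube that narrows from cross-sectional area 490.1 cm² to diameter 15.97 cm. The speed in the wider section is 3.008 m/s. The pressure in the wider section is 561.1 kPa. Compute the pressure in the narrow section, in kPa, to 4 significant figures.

P₂ = 255.2 kPa

By continuity, v₂ = v₁·A₁/A₂ = 3.008·(490.1/200.3) = 7.360 m/s.
Bernoulli (h₁ = h₂): P₁ − P₂ = ½ρ(v₂² − v₁²).
P₂ = P₁ − ½ρ(v₂² − v₁²) = 561100 − ½·13560·(7.360² − 3.008²) = 561100 − 305900 = 255200 Pa.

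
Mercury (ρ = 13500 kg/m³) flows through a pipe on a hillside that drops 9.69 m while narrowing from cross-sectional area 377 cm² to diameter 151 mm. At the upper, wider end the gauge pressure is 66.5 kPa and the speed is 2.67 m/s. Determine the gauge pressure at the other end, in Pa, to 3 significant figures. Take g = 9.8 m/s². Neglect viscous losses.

1180000 Pa

The volume flow rate is constant, so v₂ = (A₁/A₂)v₁ = (377/179)·2.67 = 5.62 m/s.
Energy conservation along the streamline gives P₂ = P₁ − ½ρ(v₂² − v₁²) − ρg(h₂ − h₁).
P₂ = 66500 + ½·13500·(2.67² − 5.62²) − 13500·9.8·(−9.69) = 66500 + (-165000) − (-1280000) = 1180000 Pa.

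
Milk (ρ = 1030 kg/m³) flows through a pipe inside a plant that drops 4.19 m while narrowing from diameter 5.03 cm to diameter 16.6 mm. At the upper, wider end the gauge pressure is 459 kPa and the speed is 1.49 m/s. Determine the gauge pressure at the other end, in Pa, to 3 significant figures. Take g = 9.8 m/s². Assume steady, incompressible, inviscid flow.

406000 Pa

By continuity, v₂ = v₁·A₁/A₂ = 1.49·(19.9/2.16) = 13.7 m/s.
Bernoulli: P₁ + ½ρv₁² + ρg h₁ = P₂ + ½ρv₂² + ρg h₂, so P₂ = P₁ + ½ρ(v₁² − v₂²) − ρg(h₂ − h₁).
P₂ = 459000 + ½·1030·(1.49² − 13.7²) − 1030·9.8·(−4.19) = 459000 + (-95200) − (-42300) = 406000 Pa.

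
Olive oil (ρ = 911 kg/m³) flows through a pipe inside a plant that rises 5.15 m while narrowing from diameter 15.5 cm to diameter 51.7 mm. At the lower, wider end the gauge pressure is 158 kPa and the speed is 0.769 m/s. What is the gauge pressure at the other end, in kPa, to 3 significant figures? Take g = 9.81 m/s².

90.5 kPa

Mass conservation (A₁v₁ = A₂v₂) gives v₂ = 0.769 × 189/21.0 = 6.91 m/s.
Energy conservation along the streamline gives P₂ = P₁ − ½ρ(v₂² − v₁²) − ρg(h₂ − h₁).
P₂ = 158000 + ½·911·(0.769² − 6.91²) − 911·9.81·(+5.15) = 158000 + (-21500) − (46000) = 90500 Pa.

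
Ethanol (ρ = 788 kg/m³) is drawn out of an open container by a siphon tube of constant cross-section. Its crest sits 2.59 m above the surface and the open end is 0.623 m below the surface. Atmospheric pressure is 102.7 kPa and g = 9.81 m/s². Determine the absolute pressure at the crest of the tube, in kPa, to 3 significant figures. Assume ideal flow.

P_top ≈ 77.9 kPa

From the surface to the outlet (both open to atmosphere, surface at rest): v = √(2g·h_out) = √(2·9.81·0.623) = 3.50 m/s.
Continuity keeps v the same throughout the tube; from surface to crest, P_atm + 0 = P_top + ½ρv² + ρg·h_top.
P_top = 102700 − ½·788·3.50² − 788·9.81·2.59 = 77900 Pa.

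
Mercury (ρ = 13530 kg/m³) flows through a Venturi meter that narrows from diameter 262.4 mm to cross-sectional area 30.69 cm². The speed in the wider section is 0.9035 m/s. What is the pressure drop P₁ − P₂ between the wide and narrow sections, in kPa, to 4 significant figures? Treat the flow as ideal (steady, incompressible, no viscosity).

1709 kPa

The volume flow rate is constant, so v₂ = (A₁/A₂)v₁ = (540.8/30.69)·0.9035 = 15.92 m/s.
The pipe is horizontal, so Bernoulli reduces to P₁ + ½ρv₁² = P₂ + ½ρv₂².
P₁ − P₂ = ½·13530·(15.92² − 0.9035²) = ½·13530·252.6 = 1709000 Pa.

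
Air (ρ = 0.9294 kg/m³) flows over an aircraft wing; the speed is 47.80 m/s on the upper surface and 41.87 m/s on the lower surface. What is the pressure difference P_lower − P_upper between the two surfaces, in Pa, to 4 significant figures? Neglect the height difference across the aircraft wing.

ΔP ≈ 247.1 Pa

Bernoulli (same height): P_lower − P_upper = ½ρ(v_upper² − v_lower²).
ΔP = ½·0.9294·(47.80² − 41.87²) = 247.1 Pa.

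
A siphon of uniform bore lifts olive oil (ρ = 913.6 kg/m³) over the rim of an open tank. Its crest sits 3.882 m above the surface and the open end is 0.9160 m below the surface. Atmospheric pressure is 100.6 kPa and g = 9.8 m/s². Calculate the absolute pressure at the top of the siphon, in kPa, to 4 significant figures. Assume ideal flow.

Bernoulli surface→outlet gives ½v² = g·h_out, so v = √(2·9.8·0.9160) = 4.237 m/s.
The bore is uniform, so the speed at the crest is the same v. Bernoulli surface→crest: P_atm = P_top + ½ρv² + ρg·h_top.
P_top = 100600 − ½·913.6·4.237² − 913.6·9.8·3.882 = 57640 Pa.

P_top = 57.64 kPa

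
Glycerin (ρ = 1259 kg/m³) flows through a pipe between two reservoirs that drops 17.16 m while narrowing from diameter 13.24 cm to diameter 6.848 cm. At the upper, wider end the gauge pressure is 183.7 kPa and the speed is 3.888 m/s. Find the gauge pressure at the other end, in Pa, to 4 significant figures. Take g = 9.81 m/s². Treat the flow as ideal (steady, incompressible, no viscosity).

Continuity gives A₁v₁ = A₂v₂, so v₂ = (137.7 cm²)/(36.83 cm²) × 3.888 m/s = 14.53 m/s.
Bernoulli: P₁ + ½ρv₁² + ρg h₁ = P₂ + ½ρv₂² + ρg h₂, so P₂ = P₁ + ½ρ(v₁² − v₂²) − ρg(h₂ − h₁).
P₂ = 183700 + ½·1259·(3.888² − 14.53²) − 1259·9.81·(−17.16) = 183700 + (-123500) − (-211900) = 272200 Pa.

272200 Pa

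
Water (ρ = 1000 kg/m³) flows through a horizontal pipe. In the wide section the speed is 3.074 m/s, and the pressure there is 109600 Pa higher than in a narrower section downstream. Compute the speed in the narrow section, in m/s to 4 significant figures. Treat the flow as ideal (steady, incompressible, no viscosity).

v₂ = 15.12 m/s

Horizontal Bernoulli: P₁ + ½ρv₁² = P₂ + ½ρv₂², so v₂² = v₁² + 2(P₁ − P₂)/ρ.
v₂ = √(3.074² + 2·109600/1000) = √(9.449 + 219.2) = 15.12 m/s.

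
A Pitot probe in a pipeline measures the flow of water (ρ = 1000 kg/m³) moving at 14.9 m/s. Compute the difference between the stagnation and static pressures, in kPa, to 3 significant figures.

ΔP ≈ 111 kPa

Bernoulli between the free stream and the stagnation point: ½ρv² = P_stag − P_static.
ΔP = ½·1000·14.9² = 111000 Pa.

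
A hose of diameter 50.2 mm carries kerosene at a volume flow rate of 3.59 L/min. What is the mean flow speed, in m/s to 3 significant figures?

v ≈ 0.0302 m/s

Q = 3.59 L/min = 0.0000598 m³/s.
v = Q/A = 0.0000598 / 0.00198 = 0.0302 m/s.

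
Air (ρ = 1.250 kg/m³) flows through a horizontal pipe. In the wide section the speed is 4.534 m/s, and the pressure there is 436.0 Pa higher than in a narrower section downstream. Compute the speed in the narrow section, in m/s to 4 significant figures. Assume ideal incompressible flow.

With h₁ = h₂, rearranging Bernoulli gives v₂ = √(v₁² + 2ΔP/ρ).
v₂ = √(4.534² + 2·436.0/1.250) = √(20.56 + 697.6) = 26.80 m/s.

26.80 m/s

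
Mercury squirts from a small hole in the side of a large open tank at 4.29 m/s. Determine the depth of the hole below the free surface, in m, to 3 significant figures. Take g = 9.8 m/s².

For a small hole in a large open tank, ½v² = gh, giving h = v²/(2g).
h = 4.29²/(2·9.8) = 18.4/19.60 = 0.939 m.

h = 0.939 m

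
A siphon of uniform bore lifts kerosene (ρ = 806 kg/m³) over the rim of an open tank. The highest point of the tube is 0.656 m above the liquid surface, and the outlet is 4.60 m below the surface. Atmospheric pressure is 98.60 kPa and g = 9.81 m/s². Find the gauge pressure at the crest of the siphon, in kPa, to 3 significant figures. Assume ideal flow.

P_gauge ≈ -41.6 kPa

Bernoulli surface→outlet gives ½v² = g·h_out, so v = √(2·9.81·4.60) = 9.50 m/s.
Continuity keeps v the same throughout the tube; from surface to crest, P_atm + 0 = P_top + ½ρv² + ρg·h_top.
P_top = 98600 − ½·806·9.50² − 806·9.81·0.656 = 57000 Pa. So P_gauge = P_top − P_atm = -41600 Pa.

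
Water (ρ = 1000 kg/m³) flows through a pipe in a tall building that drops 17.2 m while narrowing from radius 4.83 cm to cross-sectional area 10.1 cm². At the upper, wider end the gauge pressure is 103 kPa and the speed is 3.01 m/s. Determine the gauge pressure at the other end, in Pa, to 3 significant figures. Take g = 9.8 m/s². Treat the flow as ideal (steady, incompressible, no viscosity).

37600 Pa

The volume flow rate is constant, so v₂ = (A₁/A₂)v₁ = (73.3/10.1)·3.01 = 21.8 m/s.
Bernoulli: P₁ + ½ρv₁² + ρg h₁ = P₂ + ½ρv₂² + ρg h₂, so P₂ = P₁ + ½ρ(v₁² − v₂²) − ρg(h₂ − h₁).
P₂ = 103000 + ½·1000·(3.01² − 21.8²) − 1000·9.8·(−17.2) = 103000 + (-234000) − (-169000) = 37600 Pa.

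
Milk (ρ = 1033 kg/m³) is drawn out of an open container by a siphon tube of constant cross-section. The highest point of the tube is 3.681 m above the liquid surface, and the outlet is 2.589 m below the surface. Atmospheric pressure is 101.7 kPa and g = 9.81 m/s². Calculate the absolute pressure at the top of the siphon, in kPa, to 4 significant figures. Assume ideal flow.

P_top ≈ 38.16 kPa

The outlet speed comes from Torricelli: v = √(2g·2.589) = 7.127 m/s.
With constant cross-section the crest speed equals v; applying Bernoulli from the surface up to the crest, P_top = P_atm − ½ρv² − ρg·h_top.
P_top = 101700 − ½·1033·7.127² − 1033·9.81·3.681 = 38160 Pa.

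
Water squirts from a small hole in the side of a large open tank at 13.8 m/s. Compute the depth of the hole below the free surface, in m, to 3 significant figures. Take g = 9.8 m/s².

9.72 m

For a small hole in a large open tank, ½v² = gh, giving h = v²/(2g).
h = 13.8²/(2·9.8) = 190/19.60 = 9.72 m.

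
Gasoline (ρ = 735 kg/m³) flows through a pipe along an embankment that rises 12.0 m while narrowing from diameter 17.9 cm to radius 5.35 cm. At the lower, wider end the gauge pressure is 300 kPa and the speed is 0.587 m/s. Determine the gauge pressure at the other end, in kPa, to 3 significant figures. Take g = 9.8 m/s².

P₂ ≈ 213 kPa

By continuity, v₂ = v₁·A₁/A₂ = 0.587·(252/89.9) = 1.64 m/s.
Energy conservation along the streamline gives P₂ = P₁ − ½ρ(v₂² − v₁²) − ρg(h₂ − h₁).
P₂ = 300000 + ½·735·(0.587² − 1.64²) − 735·9.8·(+12.0) = 300000 + (-865) − (86400) = 213000 Pa.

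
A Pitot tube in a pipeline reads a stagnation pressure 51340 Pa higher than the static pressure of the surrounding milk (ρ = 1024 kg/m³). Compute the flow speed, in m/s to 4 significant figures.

The dynamic pressure equals the rise in static pressure at the stagnation point: ΔP = ½ρv².
v = √(2ΔP/ρ) = √(2·51340/1024) = 10.01 m/s.

10.01 m/s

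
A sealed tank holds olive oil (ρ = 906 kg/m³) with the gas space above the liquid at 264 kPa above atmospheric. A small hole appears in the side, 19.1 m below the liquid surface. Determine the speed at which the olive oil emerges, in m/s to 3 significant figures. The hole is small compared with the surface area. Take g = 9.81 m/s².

Take point 1 at the surface (v₁ ≈ 0) and point 2 at the hole (at atmospheric pressure). Bernoulli: P₁ + ρg h = P_atm + ½ρv₂².
With P₁ − P_atm = 264000 Pa, v₂ = √(2gh + 2ΔP/ρ) = √(2·9.81·19.1 + 2·264000/906) = 30.9 m/s.

30.9 m/s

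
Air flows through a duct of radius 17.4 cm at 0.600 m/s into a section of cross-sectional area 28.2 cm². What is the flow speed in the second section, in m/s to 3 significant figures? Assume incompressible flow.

Mass conservation (A₁v₁ = A₂v₂) gives v₂ = 0.600 × 951/28.2 = 20.2 m/s.

v₂ = 20.2 m/s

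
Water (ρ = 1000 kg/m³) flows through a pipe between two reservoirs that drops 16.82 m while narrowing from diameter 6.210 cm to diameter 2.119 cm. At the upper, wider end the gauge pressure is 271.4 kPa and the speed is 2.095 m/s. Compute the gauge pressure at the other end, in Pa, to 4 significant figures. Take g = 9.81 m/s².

The volume flow rate is constant, so v₂ = (A₁/A₂)v₁ = (30.29/3.527)·2.095 = 17.99 m/s.
Bernoulli: P₁ + ½ρv₁² + ρg h₁ = P₂ + ½ρv₂² + ρg h₂, so P₂ = P₁ + ½ρ(v₁² − v₂²) − ρg(h₂ − h₁).
P₂ = 271400 + ½·1000·(2.095² − 17.99²) − 1000·9.81·(−16.82) = 271400 + (-159700) − (-165000) = 276700 Pa.

P₂ ≈ 276700 Pa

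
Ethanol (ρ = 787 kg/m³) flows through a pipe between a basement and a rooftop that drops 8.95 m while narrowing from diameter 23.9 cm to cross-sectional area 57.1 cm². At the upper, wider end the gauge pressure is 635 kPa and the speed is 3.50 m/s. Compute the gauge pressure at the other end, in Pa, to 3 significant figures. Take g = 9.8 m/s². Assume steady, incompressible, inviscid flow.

By continuity, v₂ = v₁·A₁/A₂ = 3.50·(449/57.1) = 27.5 m/s.
Bernoulli: P₁ + ½ρv₁² + ρg h₁ = P₂ + ½ρv₂² + ρg h₂, so P₂ = P₁ + ½ρ(v₁² − v₂²) − ρg(h₂ − h₁).
P₂ = 635000 + ½·787·(3.50² − 27.5²) − 787·9.8·(−8.95) = 635000 + (-293000) − (-69000) = 411000 Pa.

411000 Pa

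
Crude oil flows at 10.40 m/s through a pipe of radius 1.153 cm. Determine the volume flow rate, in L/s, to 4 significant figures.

Q ≈ 4.344 L/s

Q = A·v = 0.0004176 m² × 10.40 m/s = 0.004344 m³/s.
Converting: 0.004344 m³/s × 1000 = 4.344 L/s.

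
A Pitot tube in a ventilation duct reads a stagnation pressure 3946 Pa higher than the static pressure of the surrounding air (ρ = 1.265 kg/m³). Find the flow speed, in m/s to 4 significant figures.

The dynamic pressure equals the rise in static pressure at the stagnation point: ΔP = ½ρv².
v = √(2ΔP/ρ) = √(2·3946/1.265) = 78.99 m/s.

v = 78.99 m/s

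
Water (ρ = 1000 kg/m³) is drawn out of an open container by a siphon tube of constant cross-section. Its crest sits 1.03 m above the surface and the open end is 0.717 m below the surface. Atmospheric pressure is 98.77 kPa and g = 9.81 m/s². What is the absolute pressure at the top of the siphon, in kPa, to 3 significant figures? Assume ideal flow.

81.6 kPa

The outlet speed comes from Torricelli: v = √(2g·0.717) = 3.75 m/s.
With constant cross-section the crest speed equals v; applying Bernoulli from the surface up to the crest, P_top = P_atm − ½ρv² − ρg·h_top.
P_top = 98770 − ½·1000·3.75² − 1000·9.81·1.03 = 81600 Pa.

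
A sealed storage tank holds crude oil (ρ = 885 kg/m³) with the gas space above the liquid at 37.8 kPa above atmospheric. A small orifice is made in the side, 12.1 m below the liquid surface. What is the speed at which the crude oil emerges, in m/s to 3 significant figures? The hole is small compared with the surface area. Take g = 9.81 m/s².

v ≈ 18.0 m/s

Take point 1 at the surface (v₁ ≈ 0) and point 2 at the hole (at atmospheric pressure). Bernoulli: P₁ + ρg h = P_atm + ½ρv₂².
With P₁ − P_atm = 37800 Pa, v₂ = √(2gh + 2ΔP/ρ) = √(2·9.81·12.1 + 2·37800/885) = 18.0 m/s.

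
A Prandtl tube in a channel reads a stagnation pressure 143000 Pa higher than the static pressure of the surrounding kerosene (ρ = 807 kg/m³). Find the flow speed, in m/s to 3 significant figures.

v ≈ 18.8 m/s

Bernoulli between the free stream and the stagnation point: ½ρv² = P_stag − P_static.
v = √(2ΔP/ρ) = √(2·143000/807) = 18.8 m/s.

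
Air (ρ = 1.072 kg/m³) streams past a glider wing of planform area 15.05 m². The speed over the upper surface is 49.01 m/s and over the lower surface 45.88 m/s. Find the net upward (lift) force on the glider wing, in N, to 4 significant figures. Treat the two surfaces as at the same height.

From P + ½ρv² = const at equal height, P_low − P_up = ½ρ(v_up² − v_low²).
ΔP = ½·1.072·(49.01² − 45.88²) = 159.2 Pa.
Lift = ΔP · A = 159.2 × 15.05 = 2396 N.

2396 N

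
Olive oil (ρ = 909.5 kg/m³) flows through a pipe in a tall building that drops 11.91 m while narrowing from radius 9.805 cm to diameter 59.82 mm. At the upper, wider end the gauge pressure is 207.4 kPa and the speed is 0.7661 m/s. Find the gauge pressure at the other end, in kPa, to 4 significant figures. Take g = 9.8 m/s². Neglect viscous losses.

P₂ = 283.0 kPa

By continuity, v₂ = v₁·A₁/A₂ = 0.7661·(302.0/28.10) = 8.233 m/s.
Applying Bernoulli between the two ends and solving for P₂: P₂ = P₁ + ½ρ(v₁² − v₂²) − ρgΔh.
P₂ = 207400 + ½·909.5·(0.7661² − 8.233²) − 909.5·9.8·(−11.91) = 207400 + (-30560) − (-106200) = 283000 Pa.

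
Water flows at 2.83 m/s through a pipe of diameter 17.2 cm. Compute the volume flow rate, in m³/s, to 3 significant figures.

Q = 0.0658 m³/s

Q = A·v = 0.0232 m² × 2.83 m/s = 0.0658 m³/s.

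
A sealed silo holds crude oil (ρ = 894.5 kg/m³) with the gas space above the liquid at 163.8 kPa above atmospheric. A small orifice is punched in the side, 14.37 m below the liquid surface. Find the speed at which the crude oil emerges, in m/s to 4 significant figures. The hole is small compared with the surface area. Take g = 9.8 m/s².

v ≈ 25.45 m/s

Take point 1 at the surface (v₁ ≈ 0) and point 2 at the hole (at atmospheric pressure). Bernoulli: P₁ + ρg h = P_atm + ½ρv₂².
With P₁ − P_atm = 163800 Pa, v₂ = √(2gh + 2ΔP/ρ) = √(2·9.8·14.37 + 2·163800/894.5) = 25.45 m/s.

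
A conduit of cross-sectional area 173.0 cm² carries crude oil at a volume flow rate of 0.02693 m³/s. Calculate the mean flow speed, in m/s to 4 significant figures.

Q = 0.02693 m³/s = 0.02693 m³/s.
v = Q/A = 0.02693 / 0.01730 = 1.557 m/s.

1.557 m/s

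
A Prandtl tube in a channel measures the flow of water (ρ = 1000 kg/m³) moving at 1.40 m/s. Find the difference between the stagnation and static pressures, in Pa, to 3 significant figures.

ΔP ≈ 980 Pa

At the stagnation point the flow is brought to rest, so Bernoulli gives P_stag − P_static = ½ρv².
ΔP = ½·1000·1.40² = 980 Pa.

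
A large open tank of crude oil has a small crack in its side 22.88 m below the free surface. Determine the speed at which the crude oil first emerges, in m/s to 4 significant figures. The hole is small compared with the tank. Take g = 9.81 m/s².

v ≈ 21.19 m/s

Bernoulli from surface to hole (P equal, v_surface ≈ 0): v = √(2gh) = √(2×9.81×22.88) = 21.19 m/s.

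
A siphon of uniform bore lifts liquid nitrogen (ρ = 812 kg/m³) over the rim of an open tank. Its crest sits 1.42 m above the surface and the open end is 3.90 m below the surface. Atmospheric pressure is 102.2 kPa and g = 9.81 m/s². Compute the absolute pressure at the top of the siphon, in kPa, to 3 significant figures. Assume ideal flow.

The outlet speed comes from Torricelli: v = √(2g·3.90) = 8.75 m/s.
With constant cross-section the crest speed equals v; applying Bernoulli from the surface up to the crest, P_top = P_atm − ½ρv² − ρg·h_top.
P_top = 102200 − ½·812·8.75² − 812·9.81·1.42 = 59800 Pa.

P_top ≈ 59.8 kPa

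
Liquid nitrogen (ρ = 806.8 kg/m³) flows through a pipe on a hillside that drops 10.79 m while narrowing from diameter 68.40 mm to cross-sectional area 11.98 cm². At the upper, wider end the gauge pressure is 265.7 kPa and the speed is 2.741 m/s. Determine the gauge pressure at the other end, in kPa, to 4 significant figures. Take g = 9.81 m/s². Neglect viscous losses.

325.6 kPa

By continuity, v₂ = v₁·A₁/A₂ = 2.741·(36.75/11.98) = 8.407 m/s.
Applying Bernoulli between the two ends and solving for P₂: P₂ = P₁ + ½ρ(v₁² − v₂²) − ρgΔh.
P₂ = 265700 + ½·806.8·(2.741² − 8.407²) − 806.8·9.81·(−10.79) = 265700 + (-25480) − (-85400) = 325600 Pa.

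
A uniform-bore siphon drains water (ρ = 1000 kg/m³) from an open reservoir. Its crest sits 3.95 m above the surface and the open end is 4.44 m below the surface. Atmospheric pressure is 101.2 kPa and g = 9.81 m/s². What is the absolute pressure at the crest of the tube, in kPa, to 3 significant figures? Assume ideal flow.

The outlet speed comes from Torricelli: v = √(2g·4.44) = 9.33 m/s.
The bore is uniform, so the speed at the crest is the same v. Bernoulli surface→crest: P_atm = P_top + ½ρv² + ρg·h_top.
P_top = 101200 − ½·1000·9.33² − 1000·9.81·3.95 = 18900 Pa.

P_top = 18.9 kPa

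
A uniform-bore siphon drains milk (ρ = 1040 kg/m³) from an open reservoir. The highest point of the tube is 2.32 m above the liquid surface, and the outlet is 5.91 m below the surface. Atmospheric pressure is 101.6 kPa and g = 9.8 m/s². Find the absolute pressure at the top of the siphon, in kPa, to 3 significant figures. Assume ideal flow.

17.7 kPa

The outlet speed comes from Torricelli: v = √(2g·5.91) = 10.8 m/s.
The bore is uniform, so the speed at the crest is the same v. Bernoulli surface→crest: P_atm = P_top + ½ρv² + ρg·h_top.
P_top = 101600 − ½·1040·10.8² − 1040·9.8·2.32 = 17700 Pa.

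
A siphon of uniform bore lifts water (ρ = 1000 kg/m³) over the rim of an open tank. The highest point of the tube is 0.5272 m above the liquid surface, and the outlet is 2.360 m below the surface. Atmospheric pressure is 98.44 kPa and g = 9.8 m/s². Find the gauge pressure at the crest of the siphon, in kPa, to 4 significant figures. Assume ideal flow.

From the surface to the outlet (both open to atmosphere, surface at rest): v = √(2g·h_out) = √(2·9.8·2.360) = 6.801 m/s.
Continuity keeps v the same throughout the tube; from surface to crest, P_atm + 0 = P_top + ½ρv² + ρg·h_top.
P_top = 98440 − ½·1000·6.801² − 1000·9.8·0.5272 = 70150 Pa. So P_gauge = P_top − P_atm = -28290 Pa.

P_gauge ≈ -28.29 kPa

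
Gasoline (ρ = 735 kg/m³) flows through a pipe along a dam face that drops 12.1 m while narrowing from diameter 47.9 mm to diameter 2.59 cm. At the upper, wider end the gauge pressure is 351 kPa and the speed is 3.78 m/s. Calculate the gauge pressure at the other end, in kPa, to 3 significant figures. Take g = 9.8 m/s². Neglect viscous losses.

Continuity gives A₁v₁ = A₂v₂, so v₂ = (18.0 cm²)/(5.27 cm²) × 3.78 m/s = 12.9 m/s.
Energy conservation along the streamline gives P₂ = P₁ − ½ρ(v₂² − v₁²) − ρg(h₂ − h₁).
P₂ = 351000 + ½·735·(3.78² − 12.9²) − 735·9.8·(−12.1) = 351000 + (-56200) − (-87200) = 382000 Pa.

P₂ = 382 kPa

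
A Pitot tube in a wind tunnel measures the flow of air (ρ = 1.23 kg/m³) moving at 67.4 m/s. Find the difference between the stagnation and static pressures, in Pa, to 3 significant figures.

Bernoulli between the free stream and the stagnation point: ½ρv² = P_stag − P_static.
ΔP = ½·1.23·67.4² = 2790 Pa.

ΔP = 2790 Pa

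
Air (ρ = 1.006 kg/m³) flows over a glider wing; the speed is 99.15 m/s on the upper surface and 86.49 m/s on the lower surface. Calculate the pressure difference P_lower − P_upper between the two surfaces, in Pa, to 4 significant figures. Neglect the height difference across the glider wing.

Bernoulli (same height): P_lower − P_upper = ½ρ(v_upper² − v_lower²).
ΔP = ½·1.006·(99.15² − 86.49²) = 1182 Pa.

ΔP = 1182 Pa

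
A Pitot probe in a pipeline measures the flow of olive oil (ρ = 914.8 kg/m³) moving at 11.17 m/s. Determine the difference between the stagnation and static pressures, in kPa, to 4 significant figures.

Bernoulli between the free stream and the stagnation point: ½ρv² = P_stag − P_static.
ΔP = ½·914.8·11.17² = 57070 Pa.

ΔP = 57.07 kPa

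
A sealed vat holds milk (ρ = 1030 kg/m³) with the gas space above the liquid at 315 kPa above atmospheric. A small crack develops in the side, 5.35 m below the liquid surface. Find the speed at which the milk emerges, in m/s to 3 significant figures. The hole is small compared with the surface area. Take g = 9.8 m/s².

v = 26.8 m/s

Take point 1 at the surface (v₁ ≈ 0) and point 2 at the hole (at atmospheric pressure). Bernoulli: P₁ + ρg h = P_atm + ½ρv₂².
With P₁ − P_atm = 315000 Pa, v₂ = √(2gh + 2ΔP/ρ) = √(2·9.8·5.35 + 2·315000/1030) = 26.8 m/s.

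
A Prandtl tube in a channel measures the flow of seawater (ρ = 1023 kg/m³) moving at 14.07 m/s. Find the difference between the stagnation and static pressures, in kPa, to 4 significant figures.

Bernoulli between the free stream and the stagnation point: ½ρv² = P_stag − P_static.
ΔP = ½·1023·14.07² = 101300 Pa.

ΔP ≈ 101.3 kPa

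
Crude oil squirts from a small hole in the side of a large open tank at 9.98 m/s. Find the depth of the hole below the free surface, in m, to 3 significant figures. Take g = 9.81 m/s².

h = 5.08 m

Inverting v = √(2gh) gives h = v² / 2g.
h = 9.98²/(2·9.81) = 99.6/19.62 = 5.08 m.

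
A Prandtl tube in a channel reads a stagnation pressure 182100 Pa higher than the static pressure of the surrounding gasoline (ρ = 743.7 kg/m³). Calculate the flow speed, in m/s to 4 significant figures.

v = 22.13 m/s

The dynamic pressure equals the rise in static pressure at the stagnation point: ΔP = ½ρv².
v = √(2ΔP/ρ) = √(2·182100/743.7) = 22.13 m/s.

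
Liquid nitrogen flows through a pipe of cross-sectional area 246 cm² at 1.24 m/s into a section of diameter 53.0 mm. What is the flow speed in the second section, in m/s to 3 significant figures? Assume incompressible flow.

Mass conservation (A₁v₁ = A₂v₂) gives v₂ = 1.24 × 246/22.1 = 13.8 m/s.

v₂ = 13.8 m/s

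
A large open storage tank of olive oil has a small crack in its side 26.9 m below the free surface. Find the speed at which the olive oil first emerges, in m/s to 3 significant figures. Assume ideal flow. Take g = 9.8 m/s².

Bernoulli from surface to hole (P equal, v_surface ≈ 0): v = √(2gh) = √(2×9.8×26.9) = 23.0 m/s.

v = 23.0 m/s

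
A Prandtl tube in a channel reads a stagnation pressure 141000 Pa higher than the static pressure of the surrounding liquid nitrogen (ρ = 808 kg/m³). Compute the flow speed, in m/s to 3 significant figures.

18.7 m/s

At the stagnation point the flow is brought to rest, so Bernoulli gives P_stag − P_static = ½ρv².
v = √(2ΔP/ρ) = √(2·141000/808) = 18.7 m/s.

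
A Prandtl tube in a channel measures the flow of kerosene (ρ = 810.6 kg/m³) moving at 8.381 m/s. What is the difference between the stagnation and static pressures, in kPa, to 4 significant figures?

At the stagnation point the flow is brought to rest, so Bernoulli gives P_stag − P_static = ½ρv².
ΔP = ½·810.6·8.381² = 28470 Pa.

ΔP = 28.47 kPa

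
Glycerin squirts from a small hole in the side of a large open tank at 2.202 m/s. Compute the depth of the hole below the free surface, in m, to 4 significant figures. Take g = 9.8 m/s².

Torricelli: v = √(2gh), so h = v²/(2g).
h = 2.202²/(2·9.8) = 4.849/19.60 = 0.2474 m.

h ≈ 0.2474 m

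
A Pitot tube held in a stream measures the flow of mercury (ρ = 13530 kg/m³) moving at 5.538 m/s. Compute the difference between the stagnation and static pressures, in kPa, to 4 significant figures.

The dynamic pressure equals the rise in static pressure at the stagnation point: ΔP = ½ρv².
ΔP = ½·13530·5.538² = 207500 Pa.

207.5 kPa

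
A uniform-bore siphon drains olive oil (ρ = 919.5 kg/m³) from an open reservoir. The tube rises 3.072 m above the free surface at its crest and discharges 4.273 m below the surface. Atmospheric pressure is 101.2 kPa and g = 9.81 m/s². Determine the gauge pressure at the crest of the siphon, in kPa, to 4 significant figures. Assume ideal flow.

From the surface to the outlet (both open to atmosphere, surface at rest): v = √(2g·h_out) = √(2·9.81·4.273) = 9.156 m/s.
The bore is uniform, so the speed at the crest is the same v. Bernoulli surface→crest: P_atm = P_top + ½ρv² + ρg·h_top.
P_top = 101200 − ½·919.5·9.156² − 919.5·9.81·3.072 = 34950 Pa. So P_gauge = P_top − P_atm = -66250 Pa.

P_gauge = -66.25 kPa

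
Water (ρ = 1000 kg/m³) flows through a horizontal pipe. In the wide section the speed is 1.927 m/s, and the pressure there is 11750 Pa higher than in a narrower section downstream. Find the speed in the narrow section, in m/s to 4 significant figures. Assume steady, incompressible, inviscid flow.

Horizontal Bernoulli: P₁ + ½ρv₁² = P₂ + ½ρv₂², so v₂² = v₁² + 2(P₁ − P₂)/ρ.
v₂ = √(1.927² + 2·11750/1000) = √(3.713 + 23.50) = 5.217 m/s.

v₂ ≈ 5.217 m/s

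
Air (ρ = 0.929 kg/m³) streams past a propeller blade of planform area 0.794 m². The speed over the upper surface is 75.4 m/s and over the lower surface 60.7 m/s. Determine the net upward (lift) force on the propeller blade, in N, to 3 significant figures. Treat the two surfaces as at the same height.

738 N

From P + ½ρv² = const at equal height, P_low − P_up = ½ρ(v_up² − v_low²).
ΔP = ½·0.929·(75.4² − 60.7²) = 929 Pa.
Lift = ΔP · A = 929 × 0.794 = 738 N.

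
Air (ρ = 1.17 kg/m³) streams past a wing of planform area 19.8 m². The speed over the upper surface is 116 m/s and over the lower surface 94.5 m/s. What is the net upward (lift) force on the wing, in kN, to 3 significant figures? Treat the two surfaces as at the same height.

The faster flow above has the lower pressure; Bernoulli (same height) gives ΔP = ½ρ(v_up² − v_low²).
ΔP = ½·1.17·(116² − 94.5²) = 2650 Pa.
Lift = ΔP · A = 2650 × 19.8 = 52400 N.

F ≈ 52.4 kN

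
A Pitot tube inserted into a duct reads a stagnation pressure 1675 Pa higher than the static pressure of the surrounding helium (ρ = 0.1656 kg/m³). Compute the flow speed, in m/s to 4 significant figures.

142.2 m/s

Bernoulli between the free stream and the stagnation point: ½ρv² = P_stag − P_static.
v = √(2ΔP/ρ) = √(2·1675/0.1656) = 142.2 m/s.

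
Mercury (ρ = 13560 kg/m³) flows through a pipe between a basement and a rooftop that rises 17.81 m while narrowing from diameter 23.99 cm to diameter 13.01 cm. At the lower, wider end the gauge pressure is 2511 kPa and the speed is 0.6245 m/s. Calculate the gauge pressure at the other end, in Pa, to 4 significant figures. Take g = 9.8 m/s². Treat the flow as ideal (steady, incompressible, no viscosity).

The volume flow rate is constant, so v₂ = (A₁/A₂)v₁ = (452.0/132.9)·0.6245 = 2.123 m/s.
Energy conservation along the streamline gives P₂ = P₁ − ½ρ(v₂² − v₁²) − ρg(h₂ − h₁).
P₂ = 2511000 + ½·13560·(0.6245² − 2.123²) − 13560·9.8·(+17.81) = 2511000 + (-27930) − (2367000) = 116300 Pa.

P₂ ≈ 116300 Pa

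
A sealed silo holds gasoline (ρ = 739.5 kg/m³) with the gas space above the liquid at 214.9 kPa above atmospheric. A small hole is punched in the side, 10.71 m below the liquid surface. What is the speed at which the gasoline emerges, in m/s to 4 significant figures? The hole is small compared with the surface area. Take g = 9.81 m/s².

28.13 m/s

Take point 1 at the surface (v₁ ≈ 0) and point 2 at the hole (at atmospheric pressure). Bernoulli: P₁ + ρg h = P_atm + ½ρv₂².
With P₁ − P_atm = 214900 Pa, v₂ = √(2gh + 2ΔP/ρ) = √(2·9.81·10.71 + 2·214900/739.5) = 28.13 m/s.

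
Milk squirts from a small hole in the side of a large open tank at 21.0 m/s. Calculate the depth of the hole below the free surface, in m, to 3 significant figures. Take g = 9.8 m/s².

h ≈ 22.5 m

For a small hole in a large open tank, ½v² = gh, giving h = v²/(2g).
h = 21.0²/(2·9.8) = 441/19.60 = 22.5 m.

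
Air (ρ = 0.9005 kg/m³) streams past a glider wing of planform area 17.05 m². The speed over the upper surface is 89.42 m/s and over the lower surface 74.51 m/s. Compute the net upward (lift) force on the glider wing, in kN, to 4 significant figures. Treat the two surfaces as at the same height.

From P + ½ρv² = const at equal height, P_low − P_up = ½ρ(v_up² − v_low²).
ΔP = ½·0.9005·(89.42² − 74.51²) = 1100 Pa.
Lift = ΔP · A = 1100 × 17.05 = 18760 N.

F = 18.76 kN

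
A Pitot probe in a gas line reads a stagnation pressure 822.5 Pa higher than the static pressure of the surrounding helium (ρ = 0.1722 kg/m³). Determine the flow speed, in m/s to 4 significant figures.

v ≈ 97.74 m/s

The dynamic pressure equals the rise in static pressure at the stagnation point: ΔP = ½ρv².
v = √(2ΔP/ρ) = √(2·822.5/0.1722) = 97.74 m/s.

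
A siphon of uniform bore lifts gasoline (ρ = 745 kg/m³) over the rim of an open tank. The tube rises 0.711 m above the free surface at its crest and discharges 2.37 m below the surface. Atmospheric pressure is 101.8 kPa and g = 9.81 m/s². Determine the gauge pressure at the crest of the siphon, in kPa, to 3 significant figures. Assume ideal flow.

P_gauge ≈ -22.5 kPa

Bernoulli surface→outlet gives ½v² = g·h_out, so v = √(2·9.81·2.37) = 6.82 m/s.
With constant cross-section the crest speed equals v; applying Bernoulli from the surface up to the crest, P_top = P_atm − ½ρv² − ρg·h_top.
P_top = 101800 − ½·745·6.82² − 745·9.81·0.711 = 79300 Pa. So P_gauge = P_top − P_atm = -22500 Pa.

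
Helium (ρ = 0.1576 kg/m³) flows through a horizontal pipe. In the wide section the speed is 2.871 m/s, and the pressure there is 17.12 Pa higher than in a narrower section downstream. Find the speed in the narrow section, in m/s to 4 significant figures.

v₂ ≈ 15.02 m/s

Horizontal Bernoulli: P₁ + ½ρv₁² = P₂ + ½ρv₂², so v₂² = v₁² + 2(P₁ − P₂)/ρ.
v₂ = √(2.871² + 2·17.12/0.1576) = √(8.243 + 217.3) = 15.02 m/s.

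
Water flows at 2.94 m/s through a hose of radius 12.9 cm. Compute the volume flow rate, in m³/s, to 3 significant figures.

Q ≈ 0.154 m³/s

Q = A·v = 0.0523 m² × 2.94 m/s = 0.154 m³/s.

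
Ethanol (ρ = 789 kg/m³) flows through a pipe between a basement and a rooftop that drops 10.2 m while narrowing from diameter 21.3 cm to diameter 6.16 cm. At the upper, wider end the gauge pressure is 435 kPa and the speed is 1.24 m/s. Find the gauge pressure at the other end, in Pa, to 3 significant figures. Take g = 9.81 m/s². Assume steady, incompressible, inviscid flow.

The volume flow rate is constant, so v₂ = (A₁/A₂)v₁ = (356/29.8)·1.24 = 14.8 m/s.
Applying Bernoulli between the two ends and solving for P₂: P₂ = P₁ + ½ρ(v₁² − v₂²) − ρgΔh.
P₂ = 435000 + ½·789·(1.24² − 14.8²) − 789·9.81·(−10.2) = 435000 + (-86100) − (-78900) = 428000 Pa.

P₂ ≈ 428000 Pa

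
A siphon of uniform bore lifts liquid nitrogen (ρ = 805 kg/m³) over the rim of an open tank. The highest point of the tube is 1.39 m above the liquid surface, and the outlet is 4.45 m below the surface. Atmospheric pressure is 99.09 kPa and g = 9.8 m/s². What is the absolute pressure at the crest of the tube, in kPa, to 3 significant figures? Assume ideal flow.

Bernoulli surface→outlet gives ½v² = g·h_out, so v = √(2·9.8·4.45) = 9.34 m/s.
The bore is uniform, so the speed at the crest is the same v. Bernoulli surface→crest: P_atm = P_top + ½ρv² + ρg·h_top.
P_top = 99090 − ½·805·9.34² − 805·9.8·1.39 = 53000 Pa.

P_top ≈ 53.0 kPa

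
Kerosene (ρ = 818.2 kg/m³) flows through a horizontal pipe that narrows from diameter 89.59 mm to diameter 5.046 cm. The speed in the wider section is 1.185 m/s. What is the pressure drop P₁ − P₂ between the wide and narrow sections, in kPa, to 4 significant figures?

ΔP ≈ 5.134 kPa

The volume flow rate is constant, so v₂ = (A₁/A₂)v₁ = (63.04/20.00)·1.185 = 3.735 m/s.
The pipe is horizontal, so Bernoulli reduces to P₁ + ½ρv₁² = P₂ + ½ρv₂².
P₁ − P₂ = ½·818.2·(3.735² − 1.185²) = ½·818.2·12.55 = 5134 Pa.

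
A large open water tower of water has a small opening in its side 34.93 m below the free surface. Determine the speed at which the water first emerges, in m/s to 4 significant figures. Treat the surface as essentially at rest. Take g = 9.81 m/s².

v = 26.18 m/s

Bernoulli from surface to hole (P equal, v_surface ≈ 0): v = √(2gh) = √(2×9.81×34.93) = 26.18 m/s.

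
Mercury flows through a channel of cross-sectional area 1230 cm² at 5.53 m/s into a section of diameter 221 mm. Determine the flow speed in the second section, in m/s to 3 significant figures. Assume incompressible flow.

Continuity gives A₁v₁ = A₂v₂, so v₂ = (1230 cm²)/(384 cm²) × 5.53 m/s = 17.7 m/s.

v₂ ≈ 17.7 m/s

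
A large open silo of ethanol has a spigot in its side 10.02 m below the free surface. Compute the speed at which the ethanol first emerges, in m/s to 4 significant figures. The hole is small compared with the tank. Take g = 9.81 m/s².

v ≈ 14.02 m/s

The surface is effectively still and both ends are open, so ½v² = gh and v = √(2·9.81·10.02) = 14.02 m/s.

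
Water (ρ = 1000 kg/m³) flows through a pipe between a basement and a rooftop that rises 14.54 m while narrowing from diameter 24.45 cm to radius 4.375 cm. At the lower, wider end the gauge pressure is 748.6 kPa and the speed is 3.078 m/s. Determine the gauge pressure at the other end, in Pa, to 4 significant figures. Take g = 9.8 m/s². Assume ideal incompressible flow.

P₂ ≈ 322000 Pa

By continuity, v₂ = v₁·A₁/A₂ = 3.078·(469.5/60.13) = 24.03 m/s.
Energy conservation along the streamline gives P₂ = P₁ − ½ρ(v₂² − v₁²) − ρg(h₂ − h₁).
P₂ = 748600 + ½·1000·(3.078² − 24.03²) − 1000·9.8·(+14.54) = 748600 + (-284100) − (142500) = 322000 Pa.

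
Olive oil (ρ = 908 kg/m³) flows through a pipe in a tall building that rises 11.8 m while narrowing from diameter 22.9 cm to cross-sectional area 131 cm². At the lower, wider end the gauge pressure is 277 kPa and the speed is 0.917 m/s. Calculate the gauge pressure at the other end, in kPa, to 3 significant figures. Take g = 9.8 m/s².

Continuity gives A₁v₁ = A₂v₂, so v₂ = (412 cm²)/(131 cm²) × 0.917 m/s = 2.88 m/s.
Applying Bernoulli between the two ends and solving for P₂: P₂ = P₁ + ½ρ(v₁² − v₂²) − ρgΔh.
P₂ = 277000 + ½·908·(0.917² − 2.88²) − 908·9.8·(+11.8) = 277000 + (-3390) − (105000) = 169000 Pa.

P₂ ≈ 169 kPa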